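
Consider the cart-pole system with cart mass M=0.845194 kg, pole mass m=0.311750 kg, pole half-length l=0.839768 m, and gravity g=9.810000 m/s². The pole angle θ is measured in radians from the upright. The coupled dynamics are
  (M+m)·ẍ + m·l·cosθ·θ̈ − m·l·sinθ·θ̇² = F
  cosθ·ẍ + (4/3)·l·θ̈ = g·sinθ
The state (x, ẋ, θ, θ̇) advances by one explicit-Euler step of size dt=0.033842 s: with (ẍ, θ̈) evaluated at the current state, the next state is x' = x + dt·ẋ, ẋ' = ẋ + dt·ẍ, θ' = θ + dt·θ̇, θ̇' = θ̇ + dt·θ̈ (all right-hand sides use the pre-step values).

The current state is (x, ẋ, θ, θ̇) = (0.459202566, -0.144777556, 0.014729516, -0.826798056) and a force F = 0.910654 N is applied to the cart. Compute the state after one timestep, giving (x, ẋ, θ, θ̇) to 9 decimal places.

(0.454303004, -0.112536501, -0.013250984, -0.851222375)

sinθ=0.014728983, cosθ=0.999891523
temp = (F + m·l·θ̇²·sinθ)/(M+m) = (0.910654 + 0.002635952)/1.156944 = 0.789398581
θ̈ = (g·sinθ − cosθ·temp)/(l·(4/3 − m·cos²θ/(M+m))) = -0.721716174
ẍ = temp − m·l·θ̈·cosθ/(M+m) = 0.952693537
Euler: x'=0.459202566+0.033842·-0.144777556=0.454303004, ẋ'=-0.144777556+0.033842·0.952693537=-0.112536501
       θ'=0.014729516+0.033842·-0.826798056=-0.013250984, θ̇'=-0.826798056+0.033842·-0.721716174=-0.851222375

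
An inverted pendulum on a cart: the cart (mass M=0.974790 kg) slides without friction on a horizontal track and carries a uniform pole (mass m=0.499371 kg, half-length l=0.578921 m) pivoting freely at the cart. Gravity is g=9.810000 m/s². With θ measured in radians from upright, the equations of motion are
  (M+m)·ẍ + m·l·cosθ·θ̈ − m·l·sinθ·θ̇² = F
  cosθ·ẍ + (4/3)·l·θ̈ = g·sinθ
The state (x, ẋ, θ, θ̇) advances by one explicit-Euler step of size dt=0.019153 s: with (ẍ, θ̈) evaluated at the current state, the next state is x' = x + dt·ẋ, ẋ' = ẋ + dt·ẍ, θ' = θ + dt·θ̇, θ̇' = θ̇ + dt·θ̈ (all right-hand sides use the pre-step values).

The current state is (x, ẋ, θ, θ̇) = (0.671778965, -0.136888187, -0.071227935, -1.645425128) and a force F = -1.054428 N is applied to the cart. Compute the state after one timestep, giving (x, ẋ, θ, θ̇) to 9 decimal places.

(0.669157146, -0.151655779, -0.102742762, -1.643665332)

sinθ=-0.071167722, cosθ=0.997464363
temp = (F + m·l·θ̇²·sinθ)/(M+m) = (-1.054428 + -0.055703430)/1.474161 = -0.753059829
θ̈ = (g·sinθ − cosθ·temp)/(l·(4/3 − m·cos²θ/(M+m))) = 0.091880950
ẍ = temp − m·l·θ̈·cosθ/(M+m) = -0.771032828
Euler: x'=0.671778965+0.019153·-0.136888187=0.669157146, ẋ'=-0.136888187+0.019153·-0.771032828=-0.151655779
       θ'=-0.071227935+0.019153·-1.645425128=-0.102742762, θ̇'=-1.645425128+0.019153·0.091880950=-1.643665332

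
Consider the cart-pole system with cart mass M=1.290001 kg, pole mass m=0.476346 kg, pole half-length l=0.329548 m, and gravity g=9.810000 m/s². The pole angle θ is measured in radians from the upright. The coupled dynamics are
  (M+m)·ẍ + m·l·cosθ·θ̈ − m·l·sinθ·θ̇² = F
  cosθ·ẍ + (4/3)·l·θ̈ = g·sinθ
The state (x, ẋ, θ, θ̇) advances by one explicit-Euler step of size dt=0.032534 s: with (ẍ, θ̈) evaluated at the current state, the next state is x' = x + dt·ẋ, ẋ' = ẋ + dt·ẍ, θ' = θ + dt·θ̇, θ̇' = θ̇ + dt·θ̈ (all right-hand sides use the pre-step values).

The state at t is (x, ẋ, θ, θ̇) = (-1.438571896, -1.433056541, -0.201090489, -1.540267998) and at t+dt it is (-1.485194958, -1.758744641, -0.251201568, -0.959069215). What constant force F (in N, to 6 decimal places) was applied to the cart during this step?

ẍ = (ẋ'−ẋ)/dt = (-1.758744641−-1.433056541)/0.032534 = -10.010700
θ̈ = (θ̇'−θ̇)/dt = (-0.959069215−-1.540267998)/0.032534 = 17.864351
sinθ=-0.199738, cosθ=0.979849
F = (M+m)·ẍ + m·l·cosθ·θ̈ − m·l·sinθ·θ̇² = -17.682369 + 2.747817 − -0.074387 = -14.860166

F = -14.860166 N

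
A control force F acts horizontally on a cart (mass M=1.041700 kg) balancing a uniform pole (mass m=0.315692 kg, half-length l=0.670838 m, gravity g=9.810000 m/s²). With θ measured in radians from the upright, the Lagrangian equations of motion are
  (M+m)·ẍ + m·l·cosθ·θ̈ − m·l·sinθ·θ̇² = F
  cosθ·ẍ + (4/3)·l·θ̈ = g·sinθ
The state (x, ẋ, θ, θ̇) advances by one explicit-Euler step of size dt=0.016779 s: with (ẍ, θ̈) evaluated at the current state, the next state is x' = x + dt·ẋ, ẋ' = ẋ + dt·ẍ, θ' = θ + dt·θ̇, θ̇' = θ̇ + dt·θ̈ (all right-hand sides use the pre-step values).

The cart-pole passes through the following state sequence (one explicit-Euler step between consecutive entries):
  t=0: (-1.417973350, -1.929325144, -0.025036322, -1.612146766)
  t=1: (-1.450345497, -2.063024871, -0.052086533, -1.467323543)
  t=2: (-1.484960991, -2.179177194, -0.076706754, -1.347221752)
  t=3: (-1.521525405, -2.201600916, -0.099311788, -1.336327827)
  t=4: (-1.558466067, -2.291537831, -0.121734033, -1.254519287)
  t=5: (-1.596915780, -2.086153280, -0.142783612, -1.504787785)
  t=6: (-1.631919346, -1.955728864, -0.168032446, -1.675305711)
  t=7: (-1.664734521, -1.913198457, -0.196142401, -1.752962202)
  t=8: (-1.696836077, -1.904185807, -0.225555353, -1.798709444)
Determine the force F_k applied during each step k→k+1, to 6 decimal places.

F_0 = -8.974966 N
F_1 = -7.858959 N
F_2 = -1.647490 N
F_3 = -6.210775 N
F_4 = 13.520310 N
F_5 = 8.489037 N
F_6 = 2.573697 N
F_7 = 0.289601 N

step 0→1:
  ẍ = (ẋ'−ẋ)/dt = (-2.063024871−-1.929325144)/0.016779 = -7.968277
  θ̈ = (θ̇'−θ̇)/dt = (-1.467323543−-1.612146766)/0.016779 = 8.631219
  sinθ=-0.025034, cosθ=0.999687
  F = (M+m)·ẍ + m·l·cosθ·θ̈ − m·l·sinθ·θ̇² = -10.816076 + 1.827331 − -0.013779 = -8.974966
step 1→2:
  ẍ = (ẋ'−ẋ)/dt = (-2.179177194−-2.063024871)/0.016779 = -6.922482
  θ̈ = (θ̇'−θ̇)/dt = (-1.347221752−-1.467323543)/0.016779 = 7.157863
  sinθ=-0.052063, cosθ=0.998644
  F = (M+m)·ẍ + m·l·cosθ·θ̈ − m·l·sinθ·θ̇² = -9.396522 + 1.513824 − -0.023739 = -7.858959
step 2→3:
  ẍ = (ẋ'−ẋ)/dt = (-2.201600916−-2.179177194)/0.016779 = -1.336416
  θ̈ = (θ̇'−θ̇)/dt = (-1.336327827−-1.347221752)/0.016779 = 0.649259
  sinθ=-0.076632, cosθ=0.997059
  F = (M+m)·ẍ + m·l·cosθ·θ̈ − m·l·sinθ·θ̇² = -1.814040 + 0.137095 − -0.029456 = -1.647490
step 3→4:
  ẍ = (ẋ'−ẋ)/dt = (-2.291537831−-2.201600916)/0.016779 = -5.360088
  θ̈ = (θ̇'−θ̇)/dt = (-1.254519287−-1.336327827)/0.016779 = 4.875650
  sinθ=-0.099149, cosθ=0.995073
  F = (M+m)·ẍ + m·l·cosθ·θ̈ − m·l·sinθ·θ̇² = -7.275740 + 1.027469 − -0.037497 = -6.210775
step 4→5:
  ẍ = (ẋ'−ẋ)/dt = (-2.086153280−-2.291537831)/0.016779 = 12.240572
  θ̈ = (θ̇'−θ̇)/dt = (-1.504787785−-1.254519287)/0.016779 = -14.915579
  sinθ=-0.121434, cosθ=0.992600
  F = (M+m)·ẍ + m·l·cosθ·θ̈ − m·l·sinθ·θ̇² = 16.615254 + -3.135418 − -0.040474 = 13.520310
step 5→6:
  ẍ = (ẋ'−ẋ)/dt = (-1.955728864−-2.086153280)/0.016779 = 7.773074
  θ̈ = (θ̇'−θ̇)/dt = (-1.675305711−-1.504787785)/0.016779 = -10.162580
  sinθ=-0.142299, cosθ=0.989824
  F = (M+m)·ẍ + m·l·cosθ·θ̈ − m·l·sinθ·θ̇² = 10.551109 + -2.130311 − -0.068239 = 8.489037
step 6→7:
  ẍ = (ẋ'−ẋ)/dt = (-1.913198457−-1.955728864)/0.016779 = 2.534740
  θ̈ = (θ̇'−θ̇)/dt = (-1.752962202−-1.675305711)/0.016779 = -4.628195
  sinθ=-0.167243, cosθ=0.985916
  F = (M+m)·ẍ + m·l·cosθ·θ̈ − m·l·sinθ·θ̇² = 3.440636 + -0.966346 − -0.099407 = 2.573697
step 7→8:
  ẍ = (ẋ'−ẋ)/dt = (-1.904185807−-1.913198457)/0.016779 = 0.537139
  θ̈ = (θ̇'−θ̇)/dt = (-1.798709444−-1.752962202)/0.016779 = -2.726458
  sinθ=-0.194887, cosθ=0.980826
  F = (M+m)·ẍ + m·l·cosθ·θ̈ − m·l·sinθ·θ̇² = 0.729108 + -0.566333 − -0.126826 = 0.289601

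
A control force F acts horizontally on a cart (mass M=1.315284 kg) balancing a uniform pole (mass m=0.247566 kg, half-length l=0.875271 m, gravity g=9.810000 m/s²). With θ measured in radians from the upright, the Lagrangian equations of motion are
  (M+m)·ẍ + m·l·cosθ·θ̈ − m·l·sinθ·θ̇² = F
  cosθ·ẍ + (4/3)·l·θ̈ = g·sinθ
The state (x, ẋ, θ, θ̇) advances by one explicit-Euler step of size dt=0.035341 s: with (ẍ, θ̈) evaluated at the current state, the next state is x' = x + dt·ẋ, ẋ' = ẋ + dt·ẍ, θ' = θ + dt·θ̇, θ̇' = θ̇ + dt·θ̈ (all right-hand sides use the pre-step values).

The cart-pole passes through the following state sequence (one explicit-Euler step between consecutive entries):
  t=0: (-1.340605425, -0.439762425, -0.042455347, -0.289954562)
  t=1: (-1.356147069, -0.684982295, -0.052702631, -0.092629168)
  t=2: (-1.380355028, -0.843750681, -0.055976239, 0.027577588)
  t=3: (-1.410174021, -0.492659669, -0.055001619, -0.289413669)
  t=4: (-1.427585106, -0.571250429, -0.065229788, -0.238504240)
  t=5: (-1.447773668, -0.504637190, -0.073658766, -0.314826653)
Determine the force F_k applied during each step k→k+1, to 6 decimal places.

step 0→1:
  ẍ = (ẋ'−ẋ)/dt = (-0.684982295−-0.439762425)/0.035341 = -6.938679
  θ̈ = (θ̇'−θ̇)/dt = (-0.092629168−-0.289954562)/0.035341 = 5.583469
  sinθ=-0.042443, cosθ=0.999099
  F = (M+m)·ẍ + m·l·cosθ·θ̈ − m·l·sinθ·θ̇² = -10.844115 + 1.208777 − -0.000773 = -9.634565
step 1→2:
  ẍ = (ẋ'−ẋ)/dt = (-0.843750681−-0.684982295)/0.035341 = -4.492470
  θ̈ = (θ̇'−θ̇)/dt = (0.027577588−-0.092629168)/0.035341 = 3.401340
  sinθ=-0.052678, cosθ=0.998612
  F = (M+m)·ẍ + m·l·cosθ·θ̈ − m·l·sinθ·θ̇² = -7.021057 + 0.736004 − -0.000098 = -6.284955
step 2→3:
  ẍ = (ẋ'−ẋ)/dt = (-0.492659669−-0.843750681)/0.035341 = 9.934383
  θ̈ = (θ̇'−θ̇)/dt = (-0.289413669−0.027577588)/0.035341 = -8.969504
  sinθ=-0.055947, cosθ=0.998434
  F = (M+m)·ẍ + m·l·cosθ·θ̈ − m·l·sinθ·θ̇² = 15.525950 + -1.940534 − -0.000009 = 13.585425
step 3→4:
  ẍ = (ẋ'−ẋ)/dt = (-0.571250429−-0.492659669)/0.035341 = -2.223784
  θ̈ = (θ̇'−θ̇)/dt = (-0.238504240−-0.289413669)/0.035341 = 1.440520
  sinθ=-0.054974, cosθ=0.998488
  F = (M+m)·ẍ + m·l·cosθ·θ̈ − m·l·sinθ·θ̇² = -3.475441 + 0.311670 − -0.000998 = -3.162773
step 4→5:
  ẍ = (ẋ'−ẋ)/dt = (-0.504637190−-0.571250429)/0.035341 = 1.884871
  θ̈ = (θ̇'−θ̇)/dt = (-0.314826653−-0.238504240)/0.035341 = -2.159600
  sinθ=-0.065184, cosθ=0.997873
  F = (M+m)·ẍ + m·l·cosθ·θ̈ − m·l·sinθ·θ̇² = 2.945771 + -0.466963 − -0.000803 = 2.479612

F_0 = -9.634565 N
F_1 = -6.284955 N
F_2 = 13.585425 N
F_3 = -3.162773 N
F_4 = 2.479612 N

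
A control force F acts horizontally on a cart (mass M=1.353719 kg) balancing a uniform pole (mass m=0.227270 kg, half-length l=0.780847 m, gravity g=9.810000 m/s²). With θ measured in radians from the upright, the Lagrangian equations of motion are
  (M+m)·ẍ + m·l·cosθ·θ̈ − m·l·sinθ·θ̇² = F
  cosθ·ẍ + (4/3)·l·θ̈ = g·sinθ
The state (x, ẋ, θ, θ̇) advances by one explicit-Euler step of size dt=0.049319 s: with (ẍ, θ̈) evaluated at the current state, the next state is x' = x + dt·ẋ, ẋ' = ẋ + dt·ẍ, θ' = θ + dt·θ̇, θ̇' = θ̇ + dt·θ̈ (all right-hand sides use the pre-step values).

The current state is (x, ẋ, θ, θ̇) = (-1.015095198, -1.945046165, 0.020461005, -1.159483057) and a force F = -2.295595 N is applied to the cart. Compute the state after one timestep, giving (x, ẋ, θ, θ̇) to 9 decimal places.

(-1.111022930, -2.026332131, -0.036723540, -1.071916903)

sinθ=0.020459577, cosθ=0.999790681
temp = (F + m·l·θ̇²·sinθ)/(M+m) = (-2.295595 + 0.004881278)/1.580989 = -1.448911866
θ̈ = (g·sinθ − cosθ·temp)/(l·(4/3 − m·cos²θ/(M+m))) = 1.775505466
ẍ = temp − m·l·θ̈·cosθ/(M+m) = -1.648167361
Euler: x'=-1.015095198+0.049319·-1.945046165=-1.111022930, ẋ'=-1.945046165+0.049319·-1.648167361=-2.026332131
       θ'=0.020461005+0.049319·-1.159483057=-0.036723540, θ̇'=-1.159483057+0.049319·1.775505466=-1.071916903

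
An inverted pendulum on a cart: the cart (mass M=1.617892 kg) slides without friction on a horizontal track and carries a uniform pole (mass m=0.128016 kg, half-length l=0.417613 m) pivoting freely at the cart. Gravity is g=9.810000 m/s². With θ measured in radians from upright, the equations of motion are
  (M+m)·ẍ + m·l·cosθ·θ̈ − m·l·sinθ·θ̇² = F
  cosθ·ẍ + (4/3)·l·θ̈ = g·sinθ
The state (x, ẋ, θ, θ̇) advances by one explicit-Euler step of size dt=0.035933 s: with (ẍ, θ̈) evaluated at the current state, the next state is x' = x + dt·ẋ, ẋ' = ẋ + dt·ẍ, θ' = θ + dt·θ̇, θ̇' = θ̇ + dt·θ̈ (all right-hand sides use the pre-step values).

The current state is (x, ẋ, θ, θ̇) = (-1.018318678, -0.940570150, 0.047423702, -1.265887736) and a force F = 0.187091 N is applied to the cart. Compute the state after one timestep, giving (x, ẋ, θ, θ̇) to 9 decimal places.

(-1.052116185, -0.937378822, 0.001936558, -1.241601533)

sinθ=0.047405928, cosθ=0.998875707
temp = (F + m·l·θ̇²·sinθ)/(M+m) = (0.187091 + 0.004061265)/1.745908 = 0.109485875
θ̈ = (g·sinθ − cosθ·temp)/(l·(4/3 − m·cos²θ/(M+m))) = 0.675874617
ẍ = temp − m·l·θ̈·cosθ/(M+m) = 0.088813304
Euler: x'=-1.018318678+0.035933·-0.940570150=-1.052116185, ẋ'=-0.940570150+0.035933·0.088813304=-0.937378822
       θ'=0.047423702+0.035933·-1.265887736=0.001936558, θ̇'=-1.265887736+0.035933·0.675874617=-1.241601533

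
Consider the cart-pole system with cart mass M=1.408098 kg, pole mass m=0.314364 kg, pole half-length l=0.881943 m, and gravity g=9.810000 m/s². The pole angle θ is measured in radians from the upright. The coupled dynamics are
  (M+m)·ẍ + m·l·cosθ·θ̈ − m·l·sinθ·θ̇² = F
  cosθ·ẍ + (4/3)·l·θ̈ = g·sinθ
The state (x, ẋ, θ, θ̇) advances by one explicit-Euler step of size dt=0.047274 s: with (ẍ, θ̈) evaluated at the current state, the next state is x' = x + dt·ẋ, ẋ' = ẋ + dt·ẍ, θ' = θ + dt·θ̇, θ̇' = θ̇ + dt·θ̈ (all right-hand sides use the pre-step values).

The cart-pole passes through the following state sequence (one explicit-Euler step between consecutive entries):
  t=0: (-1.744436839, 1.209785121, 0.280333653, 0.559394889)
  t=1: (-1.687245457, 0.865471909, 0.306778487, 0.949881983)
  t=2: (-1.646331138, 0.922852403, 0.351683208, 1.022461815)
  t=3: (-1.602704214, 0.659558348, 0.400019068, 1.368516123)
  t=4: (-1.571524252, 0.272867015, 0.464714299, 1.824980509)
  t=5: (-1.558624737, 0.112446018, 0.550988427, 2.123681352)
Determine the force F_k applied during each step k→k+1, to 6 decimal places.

step 0→1:
  ẍ = (ẋ'−ẋ)/dt = (0.865471909−1.209785121)/0.047274 = -7.283353
  θ̈ = (θ̇'−θ̇)/dt = (0.949881983−0.559394889)/0.047274 = 8.260082
  sinθ=0.276676, cosθ=0.960963
  F = (M+m)·ẍ + m·l·cosθ·θ̈ − m·l·sinθ·θ̇² = -12.545298 + 2.200718 − 0.024004 = -10.368584
step 1→2:
  ẍ = (ẋ'−ẋ)/dt = (0.922852403−0.865471909)/0.047274 = 1.213785
  θ̈ = (θ̇'−θ̇)/dt = (1.022461815−0.949881983)/0.047274 = 1.535301
  sinθ=0.301989, cosθ=0.953311
  F = (M+m)·ẍ + m·l·cosθ·θ̈ − m·l·sinθ·θ̇² = 2.090699 + 0.405790 − 0.075545 = 2.420945
step 2→3:
  ẍ = (ẋ'−ẋ)/dt = (0.659558348−0.922852403)/0.047274 = -5.569532
  θ̈ = (θ̇'−θ̇)/dt = (1.368516123−1.022461815)/0.047274 = 7.320183
  sinθ=0.344478, cosθ=0.938794
  F = (M+m)·ẍ + m·l·cosθ·θ̈ − m·l·sinθ·θ̇² = -9.593307 + 1.905310 − 0.099846 = -7.787843
step 3→4:
  ẍ = (ẋ'−ẋ)/dt = (0.272867015−0.659558348)/0.047274 = -8.179789
  θ̈ = (θ̇'−θ̇)/dt = (1.824980509−1.368516123)/0.047274 = 9.655717
  sinθ=0.389436, cosθ=0.921054
  F = (M+m)·ẍ + m·l·cosθ·θ̈ − m·l·sinθ·θ̇² = -14.089375 + 2.465714 − 0.202213 = -11.825874
step 4→5:
  ẍ = (ẋ'−ẋ)/dt = (0.112446018−0.272867015)/0.047274 = -3.393430
  θ̈ = (θ̇'−θ̇)/dt = (2.123681352−1.824980509)/0.047274 = 6.318502
  sinθ=0.448167, cosθ=0.893950
  F = (M+m)·ẍ + m·l·cosθ·θ̈ − m·l·sinθ·θ̇² = -5.845054 + 1.566031 − 0.413838 = -4.692860

F_0 = -10.368584 N
F_1 = 2.420945 N
F_2 = -7.787843 N
F_3 = -11.825874 N
F_4 = -4.692860 N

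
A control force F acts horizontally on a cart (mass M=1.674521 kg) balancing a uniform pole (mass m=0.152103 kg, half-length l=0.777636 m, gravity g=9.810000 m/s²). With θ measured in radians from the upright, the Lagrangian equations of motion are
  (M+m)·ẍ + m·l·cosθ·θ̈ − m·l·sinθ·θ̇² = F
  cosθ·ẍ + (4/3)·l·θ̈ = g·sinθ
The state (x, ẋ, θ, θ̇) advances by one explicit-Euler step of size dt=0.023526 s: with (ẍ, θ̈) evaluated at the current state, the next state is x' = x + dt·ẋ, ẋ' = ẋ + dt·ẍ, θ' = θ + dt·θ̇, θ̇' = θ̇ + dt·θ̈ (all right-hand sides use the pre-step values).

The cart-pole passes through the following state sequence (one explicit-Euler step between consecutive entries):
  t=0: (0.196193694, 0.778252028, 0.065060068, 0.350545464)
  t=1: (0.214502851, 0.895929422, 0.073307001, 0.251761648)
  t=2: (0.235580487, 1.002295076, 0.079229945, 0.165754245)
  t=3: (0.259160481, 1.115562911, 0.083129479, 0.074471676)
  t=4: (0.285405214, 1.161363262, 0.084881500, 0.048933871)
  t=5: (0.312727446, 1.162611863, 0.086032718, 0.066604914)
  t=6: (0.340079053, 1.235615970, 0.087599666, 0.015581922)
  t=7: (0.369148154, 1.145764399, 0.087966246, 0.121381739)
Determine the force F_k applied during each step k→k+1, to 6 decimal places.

step 0→1:
  ẍ = (ẋ'−ẋ)/dt = (0.895929422−0.778252028)/0.023526 = 5.002015
  θ̈ = (θ̇'−θ̇)/dt = (0.251761648−0.350545464)/0.023526 = -4.198921
  sinθ=0.065014, cosθ=0.997884
  F = (M+m)·ẍ + m·l·cosθ·θ̈ − m·l·sinθ·θ̇² = 9.136800 + -0.495601 − 0.000945 = 8.640254
step 1→2:
  ẍ = (ẋ'−ẋ)/dt = (1.002295076−0.895929422)/0.023526 = 4.521196
  θ̈ = (θ̇'−θ̇)/dt = (0.165754245−0.251761648)/0.023526 = -3.655845
  sinθ=0.073241, cosθ=0.997314
  F = (M+m)·ẍ + m·l·cosθ·θ̈ − m·l·sinθ·θ̇² = 8.258525 + -0.431255 − 0.000549 = 7.826721
step 2→3:
  ẍ = (ẋ'−ẋ)/dt = (1.115562911−1.002295076)/0.023526 = 4.814581
  θ̈ = (θ̇'−θ̇)/dt = (0.074471676−0.165754245)/0.023526 = -3.880072
  sinθ=0.079147, cosθ=0.996863
  F = (M+m)·ẍ + m·l·cosθ·θ̈ − m·l·sinθ·θ̇² = 8.794429 + -0.457498 − 0.000257 = 8.336674
step 3→4:
  ẍ = (ẋ'−ẋ)/dt = (1.161363262−1.115562911)/0.023526 = 1.946797
  θ̈ = (θ̇'−θ̇)/dt = (0.048933871−0.074471676)/0.023526 = -1.085514
  sinθ=0.083034, cosθ=0.996547
  F = (M+m)·ẍ + m·l·cosθ·θ̈ − m·l·sinθ·θ̇² = 3.556067 + -0.127952 − 0.000054 = 3.428060
step 4→5:
  ẍ = (ẋ'−ẋ)/dt = (1.162611863−1.161363262)/0.023526 = 0.053073
  θ̈ = (θ̇'−θ̇)/dt = (0.066604914−0.048933871)/0.023526 = 0.751128
  sinθ=0.084780, cosθ=0.996400
  F = (M+m)·ẍ + m·l·cosθ·θ̈ − m·l·sinθ·θ̇² = 0.096945 + 0.088524 − 0.000024 = 0.185445
step 5→6:
  ẍ = (ẋ'−ẋ)/dt = (1.235615970−1.162611863)/0.023526 = 3.103124
  θ̈ = (θ̇'−θ̇)/dt = (0.015581922−0.066604914)/0.023526 = -2.168792
  sinθ=0.085927, cosθ=0.996301
  F = (M+m)·ẍ + m·l·cosθ·θ̈ − m·l·sinθ·θ̇² = 5.668242 + -0.255578 − 0.000045 = 5.412619
step 6→7:
  ẍ = (ẋ'−ẋ)/dt = (1.145764399−1.235615970)/0.023526 = -3.819246
  θ̈ = (θ̇'−θ̇)/dt = (0.121381739−0.015581922)/0.023526 = 4.497144
  sinθ=0.087488, cosθ=0.996166
  F = (M+m)·ẍ + m·l·cosθ·θ̈ − m·l·sinθ·θ̇² = -6.976326 + 0.529886 − 0.000003 = -6.446442

F_0 = 8.640254 N
F_1 = 7.826721 N
F_2 = 8.336674 N
F_3 = 3.428060 N
F_4 = 0.185445 N
F_5 = 5.412619 N
F_6 = -6.446442 N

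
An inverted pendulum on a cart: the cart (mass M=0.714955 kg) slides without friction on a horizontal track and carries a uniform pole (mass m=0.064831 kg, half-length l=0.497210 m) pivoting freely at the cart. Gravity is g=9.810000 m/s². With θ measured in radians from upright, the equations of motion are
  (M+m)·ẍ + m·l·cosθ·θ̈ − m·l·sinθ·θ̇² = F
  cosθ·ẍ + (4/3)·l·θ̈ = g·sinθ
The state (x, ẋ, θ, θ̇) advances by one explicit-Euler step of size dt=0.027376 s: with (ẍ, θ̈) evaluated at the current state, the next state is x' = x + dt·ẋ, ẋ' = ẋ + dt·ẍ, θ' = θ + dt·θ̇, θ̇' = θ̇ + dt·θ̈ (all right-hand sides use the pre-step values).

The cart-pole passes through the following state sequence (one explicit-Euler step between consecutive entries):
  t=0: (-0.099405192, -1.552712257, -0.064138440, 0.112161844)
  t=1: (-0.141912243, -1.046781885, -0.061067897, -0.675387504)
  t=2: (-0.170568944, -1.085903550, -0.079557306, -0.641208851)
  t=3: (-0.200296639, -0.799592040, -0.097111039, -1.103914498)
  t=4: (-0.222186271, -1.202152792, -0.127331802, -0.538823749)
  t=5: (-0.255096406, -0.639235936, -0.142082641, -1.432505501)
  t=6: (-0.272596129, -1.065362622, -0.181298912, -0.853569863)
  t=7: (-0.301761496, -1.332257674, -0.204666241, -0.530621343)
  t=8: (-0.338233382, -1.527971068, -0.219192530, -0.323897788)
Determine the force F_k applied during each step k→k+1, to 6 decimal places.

F_0 = 13.485680 N
F_1 = -1.073286 N
F_2 = 7.613332 N
F_3 = -10.800603 N
F_4 = 14.991706 N
F_5 = -11.453736 N
F_6 = -7.224050 N
F_7 = -5.334581 N

step 0→1:
  ẍ = (ẋ'−ẋ)/dt = (-1.046781885−-1.552712257)/0.027376 = 18.480800
  θ̈ = (θ̇'−θ̇)/dt = (-0.675387504−0.112161844)/0.027376 = -28.767875
  sinθ=-0.064094, cosθ=0.997944
  F = (M+m)·ẍ + m·l·cosθ·θ̈ − m·l·sinθ·θ̇² = 14.411069 + -0.925415 − -0.000026 = 13.485680
step 1→2:
  ẍ = (ẋ'−ẋ)/dt = (-1.085903550−-1.046781885)/0.027376 = -1.429050
  θ̈ = (θ̇'−θ̇)/dt = (-0.641208851−-0.675387504)/0.027376 = 1.248490
  sinθ=-0.061030, cosθ=0.998136
  F = (M+m)·ẍ + m·l·cosθ·θ̈ − m·l·sinθ·θ̇² = -1.114353 + 0.040170 − -0.000897 = -1.073286
step 2→3:
  ẍ = (ẋ'−ẋ)/dt = (-0.799592040−-1.085903550)/0.027376 = 10.458486
  θ̈ = (θ̇'−θ̇)/dt = (-1.103914498−-0.641208851)/0.027376 = -16.901872
  sinθ=-0.079473, cosθ=0.996837
  F = (M+m)·ẍ + m·l·cosθ·θ̈ − m·l·sinθ·θ̇² = 8.155381 + -0.543102 − -0.001053 = 7.613332
step 3→4:
  ẍ = (ẋ'−ẋ)/dt = (-1.202152792−-0.799592040)/0.027376 = -14.704878
  θ̈ = (θ̇'−θ̇)/dt = (-0.538823749−-1.103914498)/0.027376 = 20.641830
  sinθ=-0.096958, cosθ=0.995288
  F = (M+m)·ẍ + m·l·cosθ·θ̈ − m·l·sinθ·θ̇² = -11.466658 + 0.662247 − -0.003809 = -10.800603
step 4→5:
  ẍ = (ẋ'−ẋ)/dt = (-0.639235936−-1.202152792)/0.027376 = 20.562422
  θ̈ = (θ̇'−θ̇)/dt = (-1.432505501−-0.538823749)/0.027376 = -32.644716
  sinθ=-0.126988, cosθ=0.991904
  F = (M+m)·ẍ + m·l·cosθ·θ̈ − m·l·sinθ·θ̇² = 16.034289 + -1.043771 − -0.001188 = 14.991706
step 5→6:
  ẍ = (ẋ'−ẋ)/dt = (-1.065362622−-0.639235936)/0.027376 = -15.565703
  θ̈ = (θ̇'−θ̇)/dt = (-0.853569863−-1.432505501)/0.027376 = 21.147561
  sinθ=-0.141605, cosθ=0.989923
  F = (M+m)·ẍ + m·l·cosθ·θ̈ − m·l·sinθ·θ̇² = -12.137917 + 0.674814 − -0.009367 = -11.453736
step 6→7:
  ẍ = (ẋ'−ẋ)/dt = (-1.332257674−-1.065362622)/0.027376 = -9.749235
  θ̈ = (θ̇'−θ̇)/dt = (-0.530621343−-0.853569863)/0.027376 = 11.796775
  sinθ=-0.180307, cosθ=0.983610
  F = (M+m)·ẍ + m·l·cosθ·θ̈ − m·l·sinθ·θ̇² = -7.602317 + 0.374032 − -0.004235 = -7.224050
step 7→8:
  ẍ = (ẋ'−ẋ)/dt = (-1.527971068−-1.332257674)/0.027376 = -7.149087
  θ̈ = (θ̇'−θ̇)/dt = (-0.323897788−-0.530621343)/0.027376 = 7.551270
  sinθ=-0.203240, cosθ=0.979129
  F = (M+m)·ẍ + m·l·cosθ·θ̈ − m·l·sinθ·θ̇² = -5.574758 + 0.238332 − -0.001845 = -5.334581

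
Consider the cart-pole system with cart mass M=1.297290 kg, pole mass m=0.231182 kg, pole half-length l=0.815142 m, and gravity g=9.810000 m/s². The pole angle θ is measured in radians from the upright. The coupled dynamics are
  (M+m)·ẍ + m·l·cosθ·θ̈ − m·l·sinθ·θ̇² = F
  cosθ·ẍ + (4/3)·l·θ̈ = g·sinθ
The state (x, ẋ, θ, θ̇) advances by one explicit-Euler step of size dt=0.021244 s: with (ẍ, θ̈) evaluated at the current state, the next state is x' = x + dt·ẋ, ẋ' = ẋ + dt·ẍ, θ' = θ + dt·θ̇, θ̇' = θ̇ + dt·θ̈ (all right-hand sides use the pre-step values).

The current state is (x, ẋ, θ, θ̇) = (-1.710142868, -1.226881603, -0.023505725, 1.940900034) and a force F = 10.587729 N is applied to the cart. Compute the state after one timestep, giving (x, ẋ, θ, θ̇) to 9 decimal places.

(-1.736206741, -1.060542005, 0.017726755, 1.783388942)

sinθ=-0.023503560, cosθ=0.999723753
temp = (F + m·l·θ̇²·sinθ)/(M+m) = (10.587729 + -0.016685041)/1.528472 = 6.916086104
θ̈ = (g·sinθ − cosθ·temp)/(l·(4/3 − m·cos²θ/(M+m))) = -7.414380132
ẍ = temp − m·l·θ̈·cosθ/(M+m) = 7.829956605
Euler: x'=-1.710142868+0.021244·-1.226881603=-1.736206741, ẋ'=-1.226881603+0.021244·7.829956605=-1.060542005
       θ'=-0.023505725+0.021244·1.940900034=0.017726755, θ̇'=1.940900034+0.021244·-7.414380132=1.783388942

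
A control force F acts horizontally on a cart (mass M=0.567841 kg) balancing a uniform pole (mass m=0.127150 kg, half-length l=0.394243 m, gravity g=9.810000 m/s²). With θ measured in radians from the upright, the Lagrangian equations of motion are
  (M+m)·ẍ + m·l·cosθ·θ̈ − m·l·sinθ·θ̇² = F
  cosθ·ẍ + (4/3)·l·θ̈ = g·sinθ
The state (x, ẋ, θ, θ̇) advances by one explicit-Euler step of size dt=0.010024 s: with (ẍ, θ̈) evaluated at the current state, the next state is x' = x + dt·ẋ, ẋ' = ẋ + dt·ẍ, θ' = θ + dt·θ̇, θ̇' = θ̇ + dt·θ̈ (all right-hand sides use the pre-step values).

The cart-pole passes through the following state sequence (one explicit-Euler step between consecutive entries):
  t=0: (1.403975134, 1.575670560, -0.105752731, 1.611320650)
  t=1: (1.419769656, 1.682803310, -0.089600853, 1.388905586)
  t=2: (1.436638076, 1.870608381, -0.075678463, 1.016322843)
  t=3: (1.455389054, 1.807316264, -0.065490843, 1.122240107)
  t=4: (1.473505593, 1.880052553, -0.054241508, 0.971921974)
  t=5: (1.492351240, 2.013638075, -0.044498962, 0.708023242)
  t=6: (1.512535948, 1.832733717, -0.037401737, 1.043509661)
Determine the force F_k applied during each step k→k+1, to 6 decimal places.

F_0 = 6.335502 N
F_1 = 11.173949 N
F_2 = -3.856144 N
F_3 = 4.297036 N
F_4 = 7.946649 N
F_5 = -10.865431 N

step 0→1:
  ẍ = (ẋ'−ẋ)/dt = (1.682803310−1.575670560)/0.010024 = 10.687625
  θ̈ = (θ̇'−θ̇)/dt = (1.388905586−1.611320650)/0.010024 = -22.188255
  sinθ=-0.105556, cosθ=0.994413
  F = (M+m)·ẍ + m·l·cosθ·θ̈ − m·l·sinθ·θ̇² = 7.427803 + -1.106039 − -0.013738 = 6.335502
step 1→2:
  ẍ = (ẋ'−ẋ)/dt = (1.870608381−1.682803310)/0.010024 = 18.735542
  θ̈ = (θ̇'−θ̇)/dt = (1.016322843−1.388905586)/0.010024 = -37.169069
  sinθ=-0.089481, cosθ=0.995989
  F = (M+m)·ẍ + m·l·cosθ·θ̈ − m·l·sinθ·θ̇² = 13.021033 + -1.855737 − -0.008653 = 11.173949
step 2→3:
  ẍ = (ẋ'−ẋ)/dt = (1.807316264−1.870608381)/0.010024 = -6.314058
  θ̈ = (θ̇'−θ̇)/dt = (1.122240107−1.016322843)/0.010024 = 10.566367
  sinθ=-0.075606, cosθ=0.997138
  F = (M+m)·ẍ + m·l·cosθ·θ̈ − m·l·sinθ·θ̇² = -4.388213 + 0.528155 − -0.003915 = -3.856144
step 3→4:
  ẍ = (ẋ'−ẋ)/dt = (1.880052553−1.807316264)/0.010024 = 7.256214
  θ̈ = (θ̇'−θ̇)/dt = (0.971921974−1.122240107)/0.010024 = -14.995823
  sinθ=-0.065444, cosθ=0.997856
  F = (M+m)·ẍ + m·l·cosθ·θ̈ − m·l·sinθ·θ̇² = 5.043003 + -0.750099 − -0.004132 = 4.297036
step 4→5:
  ẍ = (ẋ'−ẋ)/dt = (2.013638075−1.880052553)/0.010024 = 13.326568
  θ̈ = (θ̇'−θ̇)/dt = (0.708023242−0.971921974)/0.010024 = -26.326689
  sinθ=-0.054215, cosθ=0.998529
  F = (M+m)·ẍ + m·l·cosθ·θ̈ − m·l·sinθ·θ̇² = 9.261845 + -1.317763 − -0.002567 = 7.946649
step 5→6:
  ẍ = (ẋ'−ẋ)/dt = (1.832733717−2.013638075)/0.010024 = -18.047123
  θ̈ = (θ̇'−θ̇)/dt = (1.043509661−0.708023242)/0.010024 = 33.468318
  sinθ=-0.044484, cosθ=0.999010
  F = (M+m)·ẍ + m·l·cosθ·θ̈ − m·l·sinθ·θ̇² = -12.542588 + 1.676039 − -0.001118 = -10.865431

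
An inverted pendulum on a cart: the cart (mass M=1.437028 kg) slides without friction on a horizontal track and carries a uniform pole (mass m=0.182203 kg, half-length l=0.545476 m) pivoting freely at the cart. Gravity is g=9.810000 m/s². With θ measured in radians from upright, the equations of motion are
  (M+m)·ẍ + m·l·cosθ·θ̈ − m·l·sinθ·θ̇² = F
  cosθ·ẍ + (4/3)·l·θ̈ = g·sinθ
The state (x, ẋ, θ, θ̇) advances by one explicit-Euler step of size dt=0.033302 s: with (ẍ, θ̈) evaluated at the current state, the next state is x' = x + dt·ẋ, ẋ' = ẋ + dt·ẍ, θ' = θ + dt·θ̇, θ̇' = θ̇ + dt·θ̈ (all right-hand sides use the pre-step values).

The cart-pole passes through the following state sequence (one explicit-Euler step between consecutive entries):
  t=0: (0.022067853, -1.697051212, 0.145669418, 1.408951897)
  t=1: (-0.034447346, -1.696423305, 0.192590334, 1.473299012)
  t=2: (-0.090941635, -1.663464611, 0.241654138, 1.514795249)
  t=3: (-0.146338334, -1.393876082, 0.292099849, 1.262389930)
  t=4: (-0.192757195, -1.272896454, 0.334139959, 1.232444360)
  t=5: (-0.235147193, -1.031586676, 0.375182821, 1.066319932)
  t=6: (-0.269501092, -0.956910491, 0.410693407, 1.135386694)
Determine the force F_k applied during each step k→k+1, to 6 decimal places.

F_0 = 0.191897 N
F_1 = 1.682800 N
F_2 = 12.322132 N
F_3 = 5.751154 N
F_4 = 11.215243 N
F_5 = 3.781329 N

step 0→1:
  ẍ = (ẋ'−ẋ)/dt = (-1.696423305−-1.697051212)/0.033302 = 0.018855
  θ̈ = (θ̇'−θ̇)/dt = (1.473299012−1.408951897)/0.033302 = 1.932230
  sinθ=0.145155, cosθ=0.989409
  F = (M+m)·ẍ + m·l·cosθ·θ̈ − m·l·sinθ·θ̇² = 0.030530 + 0.190005 − 0.028639 = 0.191897
step 1→2:
  ẍ = (ẋ'−ẋ)/dt = (-1.663464611−-1.696423305)/0.033302 = 0.989691
  θ̈ = (θ̇'−θ̇)/dt = (1.514795249−1.473299012)/0.033302 = 1.246058
  sinθ=0.191402, cosθ=0.981512
  F = (M+m)·ẍ + m·l·cosθ·θ̈ − m·l·sinθ·θ̇² = 1.602539 + 0.121553 − 0.041291 = 1.682800
step 2→3:
  ẍ = (ẋ'−ẋ)/dt = (-1.393876082−-1.663464611)/0.033302 = 8.095265
  θ̈ = (θ̇'−θ̇)/dt = (1.262389930−1.514795249)/0.033302 = -7.579284
  sinθ=0.239309, cosθ=0.970943
  F = (M+m)·ẍ + m·l·cosθ·θ̈ − m·l·sinθ·θ̇² = 13.108105 + -0.731397 − 0.054576 = 12.322132
step 3→4:
  ẍ = (ẋ'−ẋ)/dt = (-1.272896454−-1.393876082)/0.033302 = 3.632804
  θ̈ = (θ̇'−θ̇)/dt = (1.232444360−1.262389930)/0.033302 = -0.899212
  sinθ=0.287964, cosθ=0.957641
  F = (M+m)·ẍ + m·l·cosθ·θ̈ − m·l·sinθ·θ̇² = 5.882348 + -0.085585 − 0.045610 = 5.751154
step 4→5:
  ẍ = (ẋ'−ẋ)/dt = (-1.031586676−-1.272896454)/0.033302 = 7.246105
  θ̈ = (θ̇'−θ̇)/dt = (1.066319932−1.232444360)/0.033302 = -4.988422
  sinθ=0.327957, cosθ=0.944693
  F = (M+m)·ẍ + m·l·cosθ·θ̈ − m·l·sinθ·θ̇² = 11.733117 + -0.468366 − 0.049509 = 11.215243
step 5→6:
  ẍ = (ẋ'−ẋ)/dt = (-0.956910491−-1.031586676)/0.033302 = 2.242393
  θ̈ = (θ̇'−θ̇)/dt = (1.135386694−1.066319932)/0.033302 = 2.073952
  sinθ=0.366443, cosθ=0.930441
  F = (M+m)·ẍ + m·l·cosθ·θ̈ − m·l·sinθ·θ̇² = 3.630953 + 0.191787 − 0.041411 = 3.781329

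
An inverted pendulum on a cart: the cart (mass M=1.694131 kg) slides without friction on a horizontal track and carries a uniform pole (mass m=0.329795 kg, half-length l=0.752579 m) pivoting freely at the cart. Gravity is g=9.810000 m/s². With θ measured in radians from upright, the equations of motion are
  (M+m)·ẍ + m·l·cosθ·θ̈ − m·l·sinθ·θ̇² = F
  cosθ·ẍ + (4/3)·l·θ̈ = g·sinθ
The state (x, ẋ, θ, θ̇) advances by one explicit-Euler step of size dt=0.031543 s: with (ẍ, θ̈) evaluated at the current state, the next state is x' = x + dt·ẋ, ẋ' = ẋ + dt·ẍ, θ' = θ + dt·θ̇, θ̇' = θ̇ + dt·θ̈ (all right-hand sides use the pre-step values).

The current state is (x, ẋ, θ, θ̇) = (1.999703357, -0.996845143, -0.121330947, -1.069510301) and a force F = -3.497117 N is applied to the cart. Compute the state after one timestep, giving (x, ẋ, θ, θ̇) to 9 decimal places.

sinθ=-0.121033477, cosθ=0.992648426
temp = (F + m·l·θ̇²·sinθ)/(M+m) = (-3.497117 + -0.034361460)/2.023926 = -1.744865405
θ̈ = (g·sinθ − cosθ·temp)/(l·(4/3 − m·cos²θ/(M+m))) = 0.617150668
ẍ = temp − m·l·θ̈·cosθ/(M+m) = -1.819991047
Euler: x'=1.999703357+0.031543·-0.996845143=1.968259871, ẋ'=-0.996845143+0.031543·-1.819991047=-1.054253121
       θ'=-0.121330947+0.031543·-1.069510301=-0.155066510, θ̇'=-1.069510301+0.031543·0.617150668=-1.050043517

(1.968259871, -1.054253121, -0.155066510, -1.050043517)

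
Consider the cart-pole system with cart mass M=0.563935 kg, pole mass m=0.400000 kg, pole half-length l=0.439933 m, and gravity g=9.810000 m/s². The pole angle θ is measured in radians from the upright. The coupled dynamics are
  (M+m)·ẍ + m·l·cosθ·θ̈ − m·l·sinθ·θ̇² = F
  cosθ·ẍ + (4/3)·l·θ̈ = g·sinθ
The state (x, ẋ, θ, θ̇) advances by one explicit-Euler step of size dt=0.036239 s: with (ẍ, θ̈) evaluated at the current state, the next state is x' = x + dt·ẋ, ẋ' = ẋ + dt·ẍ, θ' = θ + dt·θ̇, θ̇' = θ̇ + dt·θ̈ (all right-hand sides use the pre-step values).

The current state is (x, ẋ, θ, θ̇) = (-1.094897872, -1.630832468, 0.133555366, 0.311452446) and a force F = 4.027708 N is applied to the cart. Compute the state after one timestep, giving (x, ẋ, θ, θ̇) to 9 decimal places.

sinθ=0.133158681, cosθ=0.991094731
temp = (F + m·l·θ̇²·sinθ)/(M+m) = (4.027708 + 0.002273000)/0.963935 = 4.180760114
θ̈ = (g·sinθ − cosθ·temp)/(l·(4/3 − m·cos²θ/(M+m))) = -6.966710076
ẍ = temp − m·l·θ̈·cosθ/(M+m) = 5.441256737
Euler: x'=-1.094897872+0.036239·-1.630832468=-1.153997610, ẋ'=-1.630832468+0.036239·5.441256737=-1.433646765
       θ'=0.133555366+0.036239·0.311452446=0.144842091, θ̇'=0.311452446+0.036239·-6.966710076=0.058985840

(-1.153997610, -1.433646765, 0.144842091, 0.058985840)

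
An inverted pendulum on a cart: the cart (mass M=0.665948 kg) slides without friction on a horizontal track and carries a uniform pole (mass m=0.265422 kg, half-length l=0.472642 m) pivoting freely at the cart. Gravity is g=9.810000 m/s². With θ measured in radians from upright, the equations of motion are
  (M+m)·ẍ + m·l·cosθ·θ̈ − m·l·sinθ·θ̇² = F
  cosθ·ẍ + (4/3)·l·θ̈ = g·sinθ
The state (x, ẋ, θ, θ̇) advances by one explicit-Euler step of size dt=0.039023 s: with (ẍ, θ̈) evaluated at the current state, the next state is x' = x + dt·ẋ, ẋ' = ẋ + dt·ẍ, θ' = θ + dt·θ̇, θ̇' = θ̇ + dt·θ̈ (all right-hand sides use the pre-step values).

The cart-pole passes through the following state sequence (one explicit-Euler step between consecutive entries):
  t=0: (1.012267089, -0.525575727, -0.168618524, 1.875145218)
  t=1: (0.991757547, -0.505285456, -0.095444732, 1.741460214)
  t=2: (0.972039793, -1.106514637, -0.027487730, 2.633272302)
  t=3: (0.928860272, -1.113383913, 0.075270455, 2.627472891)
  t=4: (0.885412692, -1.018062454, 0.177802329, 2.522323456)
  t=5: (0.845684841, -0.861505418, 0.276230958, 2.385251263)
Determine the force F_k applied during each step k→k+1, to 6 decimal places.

F_0 = 0.134628 N
F_1 = -11.459491 N
F_2 = -0.158679 N
F_3 = 1.872857 N
F_4 = 3.161710 N

step 0→1:
  ẍ = (ẋ'−ẋ)/dt = (-0.505285456−-0.525575727)/0.039023 = 0.519957
  θ̈ = (θ̇'−θ̇)/dt = (1.741460214−1.875145218)/0.039023 = -3.425800
  sinθ=-0.167821, cosθ=0.985818
  F = (M+m)·ẍ + m·l·cosθ·θ̈ − m·l·sinθ·θ̇² = 0.484272 + -0.423670 − -0.074026 = 0.134628
step 1→2:
  ẍ = (ẋ'−ẋ)/dt = (-1.106514637−-0.505285456)/0.039023 = -15.407047
  θ̈ = (θ̇'−θ̇)/dt = (2.633272302−1.741460214)/0.039023 = 22.853499
  sinθ=-0.095300, cosθ=0.995449
  F = (M+m)·ẍ + m·l·cosθ·θ̈ − m·l·sinθ·θ̇² = -14.349661 + 2.853913 − -0.036257 = -11.459491
step 2→3:
  ẍ = (ẋ'−ẋ)/dt = (-1.113383913−-1.106514637)/0.039023 = -0.176031
  θ̈ = (θ̇'−θ̇)/dt = (2.627472891−2.633272302)/0.039023 = -0.148615
  sinθ=-0.027484, cosθ=0.999622
  F = (M+m)·ẍ + m·l·cosθ·θ̈ − m·l·sinθ·θ̇² = -0.163950 + -0.018637 − -0.023908 = -0.158679
step 3→4:
  ẍ = (ẋ'−ẋ)/dt = (-1.018062454−-1.113383913)/0.039023 = 2.442699
  θ̈ = (θ̇'−θ̇)/dt = (2.522323456−2.627472891)/0.039023 = -2.694550
  sinθ=0.075199, cosθ=0.997169
  F = (M+m)·ẍ + m·l·cosθ·θ̈ − m·l·sinθ·θ̇² = 2.275057 + -0.337073 − 0.065127 = 1.872857
step 4→5:
  ẍ = (ẋ'−ẋ)/dt = (-0.861505418−-1.018062454)/0.039023 = 4.011917
  θ̈ = (θ̇'−θ̇)/dt = (2.385251263−2.522323456)/0.039023 = -3.512600
  sinθ=0.176867, cosθ=0.984235
  F = (M+m)·ẍ + m·l·cosθ·θ̈ − m·l·sinθ·θ̇² = 3.736579 + -0.433707 − 0.141162 = 3.161710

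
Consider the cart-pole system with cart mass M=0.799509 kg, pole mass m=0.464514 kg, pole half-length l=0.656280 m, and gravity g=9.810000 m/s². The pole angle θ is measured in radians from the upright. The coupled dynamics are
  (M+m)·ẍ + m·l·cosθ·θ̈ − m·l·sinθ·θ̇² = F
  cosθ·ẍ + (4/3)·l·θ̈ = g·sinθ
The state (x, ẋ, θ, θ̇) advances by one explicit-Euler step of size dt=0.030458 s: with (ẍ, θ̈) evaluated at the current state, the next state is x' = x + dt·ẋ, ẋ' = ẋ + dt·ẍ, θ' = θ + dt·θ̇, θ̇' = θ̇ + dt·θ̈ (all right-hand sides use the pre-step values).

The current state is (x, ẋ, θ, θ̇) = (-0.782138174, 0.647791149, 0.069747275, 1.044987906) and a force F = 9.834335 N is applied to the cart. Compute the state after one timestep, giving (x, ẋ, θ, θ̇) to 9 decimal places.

(-0.762407751, 0.967200866, 0.101575517, 0.704649162)

sinθ=0.069690739, cosθ=0.997568645
temp = (F + m·l·θ̇²·sinθ)/(M+m) = (9.834335 + 0.023199871)/1.264023 = 7.798540748
θ̈ = (g·sinθ − cosθ·temp)/(l·(4/3 − m·cos²θ/(M+m))) = -11.174034540
ẍ = temp − m·l·θ̈·cosθ/(M+m) = 10.486890691
Euler: x'=-0.782138174+0.030458·0.647791149=-0.762407751, ẋ'=0.647791149+0.030458·10.486890691=0.967200866
       θ'=0.069747275+0.030458·1.044987906=0.101575517, θ̇'=1.044987906+0.030458·-11.174034540=0.704649162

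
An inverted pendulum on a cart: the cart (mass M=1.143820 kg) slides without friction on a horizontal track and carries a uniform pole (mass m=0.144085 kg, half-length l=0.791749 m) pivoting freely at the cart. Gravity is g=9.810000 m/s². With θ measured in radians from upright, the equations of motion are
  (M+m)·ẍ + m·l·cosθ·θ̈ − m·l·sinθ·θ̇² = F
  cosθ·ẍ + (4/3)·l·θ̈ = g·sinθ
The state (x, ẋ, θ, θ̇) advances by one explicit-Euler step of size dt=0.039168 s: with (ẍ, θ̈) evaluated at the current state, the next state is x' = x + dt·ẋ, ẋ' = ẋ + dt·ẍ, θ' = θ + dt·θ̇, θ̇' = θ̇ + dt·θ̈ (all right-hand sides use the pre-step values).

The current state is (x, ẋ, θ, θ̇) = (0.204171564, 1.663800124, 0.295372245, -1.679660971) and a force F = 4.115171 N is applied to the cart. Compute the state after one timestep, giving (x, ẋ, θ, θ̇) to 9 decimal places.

(0.269339287, 1.792723020, 0.229583284, -1.690544700)

sinθ=0.291095995, cosθ=0.956693850
temp = (F + m·l·θ̇²·sinθ)/(M+m) = (4.115171 + 0.093688392)/1.287905 = 3.267989015
θ̈ = (g·sinθ − cosθ·temp)/(l·(4/3 − m·cos²θ/(M+m))) = -0.277872981
ẍ = temp − m·l·θ̈·cosθ/(M+m) = 3.291536350
Euler: x'=0.204171564+0.039168·1.663800124=0.269339287, ẋ'=1.663800124+0.039168·3.291536350=1.792723020
       θ'=0.295372245+0.039168·-1.679660971=0.229583284, θ̇'=-1.679660971+0.039168·-0.277872981=-1.690544700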